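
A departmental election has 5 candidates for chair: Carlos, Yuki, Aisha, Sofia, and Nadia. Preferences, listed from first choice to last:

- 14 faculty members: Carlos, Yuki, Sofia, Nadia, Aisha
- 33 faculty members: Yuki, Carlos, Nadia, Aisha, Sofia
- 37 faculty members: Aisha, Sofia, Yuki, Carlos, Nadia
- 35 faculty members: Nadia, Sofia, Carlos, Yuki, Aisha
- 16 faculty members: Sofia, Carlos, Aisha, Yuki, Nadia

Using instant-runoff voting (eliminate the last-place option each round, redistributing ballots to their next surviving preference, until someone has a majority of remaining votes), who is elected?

Round 1: Carlos 14, Yuki 33, Aisha 37, Sofia 16, Nadia 35. Eliminate Carlos.
Round 2: Yuki 47, Aisha 37, Sofia 16, Nadia 35. Eliminate Sofia.
Round 3: Yuki 47, Aisha 53, Nadia 35. Eliminate Nadia.
Round 4: Yuki 82, Aisha 53. Yuki has a majority.

Yuki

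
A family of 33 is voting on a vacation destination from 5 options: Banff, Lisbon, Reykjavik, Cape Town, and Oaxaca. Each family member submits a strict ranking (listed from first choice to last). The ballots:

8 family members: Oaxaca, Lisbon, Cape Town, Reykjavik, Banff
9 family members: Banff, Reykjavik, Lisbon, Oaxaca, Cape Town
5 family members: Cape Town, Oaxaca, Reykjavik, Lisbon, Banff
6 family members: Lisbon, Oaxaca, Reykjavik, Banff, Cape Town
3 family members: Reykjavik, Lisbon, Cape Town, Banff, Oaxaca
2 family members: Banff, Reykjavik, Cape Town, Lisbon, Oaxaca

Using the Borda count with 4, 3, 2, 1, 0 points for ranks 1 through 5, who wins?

Lisbon

Banff: 8·0 + 9·4 + 5·0 + 6·1 + 3·1 + 2·4 = 53
Lisbon: 8·3 + 9·2 + 5·1 + 6·4 + 3·3 + 2·1 = 82
Reykjavik: 8·1 + 9·3 + 5·2 + 6·2 + 3·4 + 2·3 = 75
Cape Town: 8·2 + 9·0 + 5·4 + 6·0 + 3·2 + 2·2 = 46
Oaxaca: 8·4 + 9·1 + 5·3 + 6·3 + 3·0 + 2·0 = 74
Lisbon has the highest Borda score (82).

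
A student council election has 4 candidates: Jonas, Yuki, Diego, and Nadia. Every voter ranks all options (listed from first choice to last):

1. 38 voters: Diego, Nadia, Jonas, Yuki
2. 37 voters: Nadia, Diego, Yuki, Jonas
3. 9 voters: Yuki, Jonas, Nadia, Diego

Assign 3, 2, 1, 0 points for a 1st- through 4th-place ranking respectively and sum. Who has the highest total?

Jonas: 38·1 + 37·0 + 9·2 = 56
Yuki: 38·0 + 37·1 + 9·3 = 64
Diego: 38·3 + 37·2 + 9·0 = 188
Nadia: 38·2 + 37·3 + 9·1 = 196
Nadia has the highest Borda score (196).

Nadia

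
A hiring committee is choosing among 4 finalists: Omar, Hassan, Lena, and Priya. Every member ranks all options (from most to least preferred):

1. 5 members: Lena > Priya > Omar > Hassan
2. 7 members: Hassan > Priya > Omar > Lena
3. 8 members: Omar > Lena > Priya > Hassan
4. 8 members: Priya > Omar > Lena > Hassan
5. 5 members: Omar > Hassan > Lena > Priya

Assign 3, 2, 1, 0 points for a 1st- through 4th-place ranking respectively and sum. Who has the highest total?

Omar: 5·1 + 7·1 + 8·3 + 8·2 + 5·3 = 67
Hassan: 5·0 + 7·3 + 8·0 + 8·0 + 5·2 = 31
Lena: 5·3 + 7·0 + 8·2 + 8·1 + 5·1 = 44
Priya: 5·2 + 7·2 + 8·1 + 8·3 + 5·0 = 56
Omar has the highest Borda score (67).

Omar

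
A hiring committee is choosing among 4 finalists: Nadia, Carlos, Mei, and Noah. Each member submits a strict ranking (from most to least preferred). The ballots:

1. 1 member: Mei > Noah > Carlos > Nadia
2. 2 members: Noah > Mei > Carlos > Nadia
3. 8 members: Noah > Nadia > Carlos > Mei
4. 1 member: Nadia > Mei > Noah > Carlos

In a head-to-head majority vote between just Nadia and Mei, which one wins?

Voters preferring Nadia to Mei: 9; preferring Mei to Nadia: 3.
Nadia wins the head-to-head.

Nadia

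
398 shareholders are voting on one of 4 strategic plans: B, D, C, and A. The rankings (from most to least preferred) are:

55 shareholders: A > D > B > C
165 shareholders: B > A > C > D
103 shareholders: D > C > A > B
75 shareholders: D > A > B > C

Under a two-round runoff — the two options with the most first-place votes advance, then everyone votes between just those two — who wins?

D

Round 1 first-place votes: B 165, D 178, C 0, A 55.
D and B advance.
Runoff: D is preferred to B by 233 voters; B by 165.
D wins the runoff.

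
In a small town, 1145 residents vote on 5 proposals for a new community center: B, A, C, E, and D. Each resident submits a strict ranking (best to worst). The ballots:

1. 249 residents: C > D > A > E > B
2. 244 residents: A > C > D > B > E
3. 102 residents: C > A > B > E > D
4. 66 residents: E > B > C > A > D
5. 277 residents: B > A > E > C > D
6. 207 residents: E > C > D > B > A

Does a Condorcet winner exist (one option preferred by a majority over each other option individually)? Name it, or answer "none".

C vs B: 802–343 for C.
C vs A: 624–521 for C.
C vs E: 595–550 for C.
C vs D: 1145–0 for C.
C beats every other option head-to-head.

C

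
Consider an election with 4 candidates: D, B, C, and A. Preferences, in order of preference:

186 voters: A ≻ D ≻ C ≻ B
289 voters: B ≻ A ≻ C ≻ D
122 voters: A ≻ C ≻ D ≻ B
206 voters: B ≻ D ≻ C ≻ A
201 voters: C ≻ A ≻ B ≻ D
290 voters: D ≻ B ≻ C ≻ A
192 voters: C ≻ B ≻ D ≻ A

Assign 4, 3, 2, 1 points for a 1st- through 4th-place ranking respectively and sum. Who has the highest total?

B

D: 186·3 + 289·1 + 122·2 + 206·3 + 201·1 + 290·4 + 192·2 = 3454
B: 186·1 + 289·4 + 122·1 + 206·4 + 201·2 + 290·3 + 192·3 = 4136
C: 186·2 + 289·2 + 122·3 + 206·2 + 201·4 + 290·2 + 192·4 = 3880
A: 186·4 + 289·3 + 122·4 + 206·1 + 201·3 + 290·1 + 192·1 = 3390
B has the highest Borda score (4136).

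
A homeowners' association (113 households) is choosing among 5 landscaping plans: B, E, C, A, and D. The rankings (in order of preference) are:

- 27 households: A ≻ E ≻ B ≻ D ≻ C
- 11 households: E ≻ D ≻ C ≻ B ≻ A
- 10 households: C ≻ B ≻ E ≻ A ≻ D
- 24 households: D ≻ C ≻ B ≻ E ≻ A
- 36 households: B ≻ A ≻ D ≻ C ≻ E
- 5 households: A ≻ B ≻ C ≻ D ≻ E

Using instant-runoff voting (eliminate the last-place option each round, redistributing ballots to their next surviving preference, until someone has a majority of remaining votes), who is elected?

Round 1: B 36, E 11, C 10, A 32, D 24. Eliminate C.
Round 2: B 46, E 11, A 32, D 24. Eliminate E.
Round 3: B 46, A 32, D 35. Eliminate A.
Round 4: B 78, D 35. B has a majority.

B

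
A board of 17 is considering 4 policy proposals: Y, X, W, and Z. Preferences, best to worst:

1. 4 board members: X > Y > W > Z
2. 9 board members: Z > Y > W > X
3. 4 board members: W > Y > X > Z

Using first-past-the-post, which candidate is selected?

First-place votes: Y 0, X 4, W 4, Z 9.
Z has the most first-place votes.

Z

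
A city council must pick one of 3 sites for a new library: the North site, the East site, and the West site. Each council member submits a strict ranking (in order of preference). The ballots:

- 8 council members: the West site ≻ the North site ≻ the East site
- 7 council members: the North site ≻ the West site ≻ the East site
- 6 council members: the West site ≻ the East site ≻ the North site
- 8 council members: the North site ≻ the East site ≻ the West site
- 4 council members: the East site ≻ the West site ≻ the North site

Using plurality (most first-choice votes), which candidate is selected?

the North site

First-place votes: the North site 15, the East site 4, the West site 14.
the North site has the most first-place votes.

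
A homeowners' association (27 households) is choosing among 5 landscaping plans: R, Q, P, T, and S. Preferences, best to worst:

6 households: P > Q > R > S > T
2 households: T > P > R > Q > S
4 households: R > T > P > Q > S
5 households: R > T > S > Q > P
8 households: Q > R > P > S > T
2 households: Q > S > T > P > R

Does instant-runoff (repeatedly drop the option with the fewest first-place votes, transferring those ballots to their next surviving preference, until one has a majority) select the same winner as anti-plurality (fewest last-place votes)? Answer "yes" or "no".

Instant-runoff — R1 R 9, Q 10, P 6, T 2, S 0 (S out); R2 R 9, Q 10, P 6, T 2 (T out); R3 R 9, Q 10, P 8 (P out); R4 R 11, Q 16 (Q winner). Winner: Q.
Anti-plurality — last-place votes: R 2, Q 0, P 5, T 14, S 6. Winner: Q.
The two methods agree.

yes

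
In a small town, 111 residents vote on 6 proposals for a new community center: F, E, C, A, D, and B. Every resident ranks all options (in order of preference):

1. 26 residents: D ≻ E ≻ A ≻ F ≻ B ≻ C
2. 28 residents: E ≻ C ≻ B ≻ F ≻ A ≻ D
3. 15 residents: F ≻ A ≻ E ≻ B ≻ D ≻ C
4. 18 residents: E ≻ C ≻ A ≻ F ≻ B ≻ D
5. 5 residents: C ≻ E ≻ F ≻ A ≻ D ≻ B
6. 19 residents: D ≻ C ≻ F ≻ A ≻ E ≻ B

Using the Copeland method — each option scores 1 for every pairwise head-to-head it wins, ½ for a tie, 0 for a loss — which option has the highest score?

E

F: beats A, D, and B; loses to E and C → score 3.
E: beats F, C, A, D, and B → score 5.
C: beats F, A, and B; loses to E and D → score 3.
A: beats D and B; loses to F, E, and C → score 2.
D: beats C; loses to F, E, A, and B → score 1.
B: beats D; loses to F, E, C, and A → score 1.
E has the best pairwise record.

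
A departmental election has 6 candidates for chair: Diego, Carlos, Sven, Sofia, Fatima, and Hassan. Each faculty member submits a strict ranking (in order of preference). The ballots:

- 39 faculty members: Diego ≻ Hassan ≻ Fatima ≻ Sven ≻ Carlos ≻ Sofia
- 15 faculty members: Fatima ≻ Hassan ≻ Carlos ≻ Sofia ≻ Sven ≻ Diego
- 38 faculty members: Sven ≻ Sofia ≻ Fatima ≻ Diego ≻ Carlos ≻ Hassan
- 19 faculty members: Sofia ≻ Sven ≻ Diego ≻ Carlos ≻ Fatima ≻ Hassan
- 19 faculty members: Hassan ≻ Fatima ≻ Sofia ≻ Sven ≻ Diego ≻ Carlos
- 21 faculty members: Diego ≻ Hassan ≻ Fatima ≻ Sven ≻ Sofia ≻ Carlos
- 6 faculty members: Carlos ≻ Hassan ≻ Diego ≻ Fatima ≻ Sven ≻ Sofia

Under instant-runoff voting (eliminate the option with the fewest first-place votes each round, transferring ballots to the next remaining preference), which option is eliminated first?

Round 1: Diego 60, Carlos 6, Sven 38, Sofia 19, Fatima 15, Hassan 19. Eliminate Carlos.

Carlos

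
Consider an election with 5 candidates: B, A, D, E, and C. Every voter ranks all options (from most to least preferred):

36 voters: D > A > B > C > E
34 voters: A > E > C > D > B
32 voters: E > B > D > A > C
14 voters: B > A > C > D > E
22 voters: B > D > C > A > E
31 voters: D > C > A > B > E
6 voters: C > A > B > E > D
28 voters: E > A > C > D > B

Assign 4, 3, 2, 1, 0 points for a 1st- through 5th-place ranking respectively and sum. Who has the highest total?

A

B: 36·2 + 34·0 + 32·3 + 14·4 + 22·4 + 31·1 + 6·2 + 28·0 = 355
A: 36·3 + 34·4 + 32·1 + 14·3 + 22·1 + 31·2 + 6·3 + 28·3 = 504
D: 36·4 + 34·1 + 32·2 + 14·1 + 22·3 + 31·4 + 6·0 + 28·1 = 474
E: 36·0 + 34·3 + 32·4 + 14·0 + 22·0 + 31·0 + 6·1 + 28·4 = 348
C: 36·1 + 34·2 + 32·0 + 14·2 + 22·2 + 31·3 + 6·4 + 28·2 = 349
A has the highest Borda score (504).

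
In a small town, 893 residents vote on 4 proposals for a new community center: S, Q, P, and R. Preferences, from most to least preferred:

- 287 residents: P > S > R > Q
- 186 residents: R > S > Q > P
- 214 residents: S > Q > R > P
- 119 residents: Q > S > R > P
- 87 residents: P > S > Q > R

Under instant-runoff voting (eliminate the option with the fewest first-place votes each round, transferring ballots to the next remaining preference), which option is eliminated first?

Round 1: S 214, Q 119, P 374, R 186. Eliminate Q.

Q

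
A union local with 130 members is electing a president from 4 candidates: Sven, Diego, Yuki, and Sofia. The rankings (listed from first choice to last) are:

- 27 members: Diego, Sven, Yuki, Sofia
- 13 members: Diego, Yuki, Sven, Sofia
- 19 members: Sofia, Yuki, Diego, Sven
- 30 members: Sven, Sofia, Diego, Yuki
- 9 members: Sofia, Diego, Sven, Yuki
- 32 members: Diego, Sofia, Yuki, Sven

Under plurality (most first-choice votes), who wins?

Diego

First-place votes: Sven 30, Diego 72, Yuki 0, Sofia 28.
Diego has the most first-place votes.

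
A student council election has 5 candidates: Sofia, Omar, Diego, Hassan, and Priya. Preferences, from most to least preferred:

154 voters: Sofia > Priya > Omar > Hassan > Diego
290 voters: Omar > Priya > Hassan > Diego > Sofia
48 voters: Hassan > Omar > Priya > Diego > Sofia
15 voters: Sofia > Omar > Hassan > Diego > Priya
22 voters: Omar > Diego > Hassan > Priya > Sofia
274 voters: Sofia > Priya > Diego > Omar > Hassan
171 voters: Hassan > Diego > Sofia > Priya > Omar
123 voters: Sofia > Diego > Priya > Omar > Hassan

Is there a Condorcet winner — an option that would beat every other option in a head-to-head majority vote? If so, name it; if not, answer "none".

Sofia

Sofia vs Omar: 737–360 for Sofia.
Sofia vs Diego: 566–531 for Sofia.
Sofia vs Hassan: 566–531 for Sofia.
Sofia vs Priya: 737–360 for Sofia.
Sofia beats every other option head-to-head.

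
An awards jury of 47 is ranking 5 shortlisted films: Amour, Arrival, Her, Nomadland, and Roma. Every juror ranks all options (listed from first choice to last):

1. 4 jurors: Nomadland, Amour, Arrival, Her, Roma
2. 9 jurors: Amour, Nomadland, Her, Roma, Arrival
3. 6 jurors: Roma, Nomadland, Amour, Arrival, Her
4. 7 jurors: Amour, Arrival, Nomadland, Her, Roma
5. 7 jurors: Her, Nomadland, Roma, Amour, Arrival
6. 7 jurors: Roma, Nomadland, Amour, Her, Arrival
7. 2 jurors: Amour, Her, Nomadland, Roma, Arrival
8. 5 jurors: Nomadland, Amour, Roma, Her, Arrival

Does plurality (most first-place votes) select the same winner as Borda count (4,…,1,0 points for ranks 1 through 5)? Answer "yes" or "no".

no

Plurality — first-place votes: Amour 18, Arrival 0, Her 7, Nomadland 9, Roma 13. Winner: Amour.
Borda — scores: Amour 132, Arrival 35, Her 75, Nomadland 141, Roma 87. Winner: Nomadland.
The two methods disagree.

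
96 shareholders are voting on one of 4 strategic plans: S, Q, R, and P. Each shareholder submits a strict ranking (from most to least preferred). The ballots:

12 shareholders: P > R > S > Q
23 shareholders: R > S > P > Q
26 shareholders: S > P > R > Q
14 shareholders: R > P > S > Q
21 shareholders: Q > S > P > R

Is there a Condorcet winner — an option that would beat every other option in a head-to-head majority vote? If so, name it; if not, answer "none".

none

Checking pairwise contests:
R beats S 49–47.
S beats Q 75–21.
P beats R 59–37.
S beats P 70–26.
Every option loses at least one head-to-head, so there is no Condorcet winner.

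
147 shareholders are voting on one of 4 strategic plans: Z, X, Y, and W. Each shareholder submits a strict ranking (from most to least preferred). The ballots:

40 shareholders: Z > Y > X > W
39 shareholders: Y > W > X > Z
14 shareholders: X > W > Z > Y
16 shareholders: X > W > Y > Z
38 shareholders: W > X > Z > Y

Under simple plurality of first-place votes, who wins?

First-place votes: Z 40, X 30, Y 39, W 38.
Z has the most first-place votes.

Z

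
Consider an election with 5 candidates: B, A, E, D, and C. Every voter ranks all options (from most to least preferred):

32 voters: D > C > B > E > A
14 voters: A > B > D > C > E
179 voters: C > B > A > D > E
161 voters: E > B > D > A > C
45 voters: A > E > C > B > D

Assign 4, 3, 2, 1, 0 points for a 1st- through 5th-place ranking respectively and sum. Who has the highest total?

B

B: 32·2 + 14·3 + 179·3 + 161·3 + 45·1 = 1171
A: 32·0 + 14·4 + 179·2 + 161·1 + 45·4 = 755
E: 32·1 + 14·0 + 179·0 + 161·4 + 45·3 = 811
D: 32·4 + 14·2 + 179·1 + 161·2 + 45·0 = 657
C: 32·3 + 14·1 + 179·4 + 161·0 + 45·2 = 916
B has the highest Borda score (1171).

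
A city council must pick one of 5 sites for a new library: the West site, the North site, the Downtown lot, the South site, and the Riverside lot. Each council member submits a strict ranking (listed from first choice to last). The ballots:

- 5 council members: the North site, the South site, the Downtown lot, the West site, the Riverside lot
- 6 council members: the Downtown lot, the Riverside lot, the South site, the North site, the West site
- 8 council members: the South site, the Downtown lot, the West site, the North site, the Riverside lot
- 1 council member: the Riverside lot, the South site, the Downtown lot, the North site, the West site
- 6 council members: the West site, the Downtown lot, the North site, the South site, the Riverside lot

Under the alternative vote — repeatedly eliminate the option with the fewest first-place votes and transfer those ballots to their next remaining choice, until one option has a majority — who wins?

the South site

Round 1: the West site 6, the North site 5, the Downtown lot 6, the South site 8, the Riverside lot 1. Eliminate the Riverside lot.
Round 2: the West site 6, the North site 5, the Downtown lot 6, the South site 9. Eliminate the North site.
Round 3: the West site 6, the Downtown lot 6, the South site 14. The South site has a majority.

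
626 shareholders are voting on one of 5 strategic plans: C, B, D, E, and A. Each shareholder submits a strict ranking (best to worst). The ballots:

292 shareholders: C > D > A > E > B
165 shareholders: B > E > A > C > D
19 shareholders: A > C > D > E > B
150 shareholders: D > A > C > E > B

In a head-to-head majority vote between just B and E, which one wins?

E

Voters preferring B to E: 165; preferring E to B: 461.
E wins the head-to-head.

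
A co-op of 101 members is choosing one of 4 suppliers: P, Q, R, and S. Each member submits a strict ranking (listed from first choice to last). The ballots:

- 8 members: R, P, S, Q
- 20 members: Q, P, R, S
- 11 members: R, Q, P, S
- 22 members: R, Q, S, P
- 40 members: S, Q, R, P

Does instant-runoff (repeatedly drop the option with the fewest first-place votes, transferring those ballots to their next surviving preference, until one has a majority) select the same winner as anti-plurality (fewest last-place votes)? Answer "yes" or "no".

Instant-runoff — R1 P 0, Q 20, R 41, S 40 (P out); R2 Q 20, R 41, S 40 (Q out); R3 R 61, S 40 (R winner). Winner: R.
Anti-plurality — last-place votes: P 62, Q 8, R 0, S 31. Winner: R.
The two methods agree.

yes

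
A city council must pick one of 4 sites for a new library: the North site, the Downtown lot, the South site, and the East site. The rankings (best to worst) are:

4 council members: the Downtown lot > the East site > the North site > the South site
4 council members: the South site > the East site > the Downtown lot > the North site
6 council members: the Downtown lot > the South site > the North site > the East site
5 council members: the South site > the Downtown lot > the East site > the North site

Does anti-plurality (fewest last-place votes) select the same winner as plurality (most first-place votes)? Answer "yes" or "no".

yes

Anti-plurality — last-place votes: the North site 9, the Downtown lot 0, the South site 4, the East site 6. Winner: the Downtown lot.
Plurality — first-place votes: the North site 0, the Downtown lot 10, the South site 9, the East site 0. Winner: the Downtown lot.
The two methods agree.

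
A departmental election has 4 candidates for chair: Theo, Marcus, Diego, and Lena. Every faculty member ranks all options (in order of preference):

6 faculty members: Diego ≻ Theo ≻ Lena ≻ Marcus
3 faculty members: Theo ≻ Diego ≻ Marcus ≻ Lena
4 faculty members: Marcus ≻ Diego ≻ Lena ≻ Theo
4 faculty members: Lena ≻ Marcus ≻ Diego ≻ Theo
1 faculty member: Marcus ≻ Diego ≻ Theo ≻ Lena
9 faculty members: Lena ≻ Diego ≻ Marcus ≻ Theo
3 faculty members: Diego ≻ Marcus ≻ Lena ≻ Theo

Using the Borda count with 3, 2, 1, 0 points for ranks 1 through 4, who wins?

Theo: 6·2 + 3·3 + 4·0 + 4·0 + 1·1 + 9·0 + 3·0 = 22
Marcus: 6·0 + 3·1 + 4·3 + 4·2 + 1·3 + 9·1 + 3·2 = 41
Diego: 6·3 + 3·2 + 4·2 + 4·1 + 1·2 + 9·2 + 3·3 = 65
Lena: 6·1 + 3·0 + 4·1 + 4·3 + 1·0 + 9·3 + 3·1 = 52
Diego has the highest Borda score (65).

Diego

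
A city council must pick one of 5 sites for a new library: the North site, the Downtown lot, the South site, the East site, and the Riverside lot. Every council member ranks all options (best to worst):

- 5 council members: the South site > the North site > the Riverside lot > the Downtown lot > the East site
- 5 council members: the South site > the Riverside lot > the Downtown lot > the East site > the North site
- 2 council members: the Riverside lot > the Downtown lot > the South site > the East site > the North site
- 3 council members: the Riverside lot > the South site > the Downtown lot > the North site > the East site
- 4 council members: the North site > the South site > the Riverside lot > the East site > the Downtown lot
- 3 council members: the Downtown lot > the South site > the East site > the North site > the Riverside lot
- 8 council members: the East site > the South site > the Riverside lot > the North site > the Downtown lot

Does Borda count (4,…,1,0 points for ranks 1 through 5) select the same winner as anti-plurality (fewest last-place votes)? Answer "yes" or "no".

yes

Borda — scores: the North site 45, the Downtown lot 39, the South site 98, the East site 49, the Riverside lot 69. Winner: the South site.
Anti-plurality — last-place votes: the North site 7, the Downtown lot 12, the South site 0, the East site 8, the Riverside lot 3. Winner: the South site.
The two methods agree.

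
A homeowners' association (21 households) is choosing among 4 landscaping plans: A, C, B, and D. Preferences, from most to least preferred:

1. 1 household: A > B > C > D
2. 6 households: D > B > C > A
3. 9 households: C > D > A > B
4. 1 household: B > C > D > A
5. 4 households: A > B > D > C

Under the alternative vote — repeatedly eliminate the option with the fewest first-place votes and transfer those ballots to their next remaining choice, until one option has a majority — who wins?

Round 1: A 5, C 9, B 1, D 6. Eliminate B.
Round 2: A 5, C 10, D 6. Eliminate A.
Round 3: C 11, D 10. C has a majority.

C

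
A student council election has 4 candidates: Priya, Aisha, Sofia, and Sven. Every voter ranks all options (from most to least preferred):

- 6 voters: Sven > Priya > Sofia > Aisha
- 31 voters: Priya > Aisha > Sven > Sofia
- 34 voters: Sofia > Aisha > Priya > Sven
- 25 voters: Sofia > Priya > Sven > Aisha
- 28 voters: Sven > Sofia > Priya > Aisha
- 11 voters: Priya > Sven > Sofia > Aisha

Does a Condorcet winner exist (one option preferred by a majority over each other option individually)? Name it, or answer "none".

Checking pairwise contests:
Sofia beats Priya 87–48.
Priya beats Aisha 101–34.
Sven beats Sofia 76–59.
Priya beats Sven 101–34.
Every option loses at least one head-to-head, so there is no Condorcet winner.

none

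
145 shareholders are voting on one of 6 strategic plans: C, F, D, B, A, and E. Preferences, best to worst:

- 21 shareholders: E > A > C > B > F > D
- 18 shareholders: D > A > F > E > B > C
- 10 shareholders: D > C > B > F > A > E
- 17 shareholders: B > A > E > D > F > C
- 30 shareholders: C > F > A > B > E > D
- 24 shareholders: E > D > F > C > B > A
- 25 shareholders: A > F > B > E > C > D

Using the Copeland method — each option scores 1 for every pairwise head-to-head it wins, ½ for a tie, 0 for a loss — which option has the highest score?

A

C: beats D and B; loses to F, A, and E → score 2.
F: beats C, D, B, and E; loses to A → score 4.
D: loses to C, F, B, A, and E → score 0.
B: beats D and E; loses to C, F, and A → score 2.
A: beats C, F, D, B, and E → score 5.
E: beats C and D; loses to F, B, and A → score 2.
A has the best pairwise record.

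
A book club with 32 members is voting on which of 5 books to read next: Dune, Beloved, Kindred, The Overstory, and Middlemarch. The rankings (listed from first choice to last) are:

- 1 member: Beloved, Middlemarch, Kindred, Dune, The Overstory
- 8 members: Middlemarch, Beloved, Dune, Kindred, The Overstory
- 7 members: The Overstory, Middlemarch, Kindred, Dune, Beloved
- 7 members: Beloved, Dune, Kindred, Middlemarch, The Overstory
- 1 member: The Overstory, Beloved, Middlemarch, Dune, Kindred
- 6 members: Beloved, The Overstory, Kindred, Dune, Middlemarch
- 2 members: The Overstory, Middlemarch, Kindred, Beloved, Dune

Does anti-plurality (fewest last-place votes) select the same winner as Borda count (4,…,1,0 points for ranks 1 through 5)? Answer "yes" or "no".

no

Anti-plurality — last-place votes: Dune 2, Beloved 7, Kindred 1, The Overstory 16, Middlemarch 6. Winner: Kindred.
Borda — scores: Dune 52, Beloved 85, Kindred 54, The Overstory 58, Middlemarch 71. Winner: Beloved.
The two methods disagree.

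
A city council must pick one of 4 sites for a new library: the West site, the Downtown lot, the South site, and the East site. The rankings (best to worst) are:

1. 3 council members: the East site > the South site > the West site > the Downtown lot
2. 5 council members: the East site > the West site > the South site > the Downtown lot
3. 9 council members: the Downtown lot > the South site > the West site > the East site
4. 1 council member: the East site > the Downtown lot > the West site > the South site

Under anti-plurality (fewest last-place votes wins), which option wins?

Last-place votes: the West site 0, the Downtown lot 8, the South site 1, the East site 9.
the West site is ranked last by the fewest voters, so the West site wins.

the West site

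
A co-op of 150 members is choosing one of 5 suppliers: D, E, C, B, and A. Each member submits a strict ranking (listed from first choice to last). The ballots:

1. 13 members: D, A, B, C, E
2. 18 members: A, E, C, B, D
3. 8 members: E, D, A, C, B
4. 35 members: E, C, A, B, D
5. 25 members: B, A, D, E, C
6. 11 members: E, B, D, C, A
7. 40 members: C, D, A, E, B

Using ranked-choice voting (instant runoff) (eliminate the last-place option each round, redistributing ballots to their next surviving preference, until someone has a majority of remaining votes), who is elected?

Round 1: D 13, E 54, C 40, B 25, A 18. Eliminate D.
Round 2: E 54, C 40, B 25, A 31. Eliminate B.
Round 3: E 54, C 40, A 56. Eliminate C.
Round 4: E 54, A 96. A has a majority.

A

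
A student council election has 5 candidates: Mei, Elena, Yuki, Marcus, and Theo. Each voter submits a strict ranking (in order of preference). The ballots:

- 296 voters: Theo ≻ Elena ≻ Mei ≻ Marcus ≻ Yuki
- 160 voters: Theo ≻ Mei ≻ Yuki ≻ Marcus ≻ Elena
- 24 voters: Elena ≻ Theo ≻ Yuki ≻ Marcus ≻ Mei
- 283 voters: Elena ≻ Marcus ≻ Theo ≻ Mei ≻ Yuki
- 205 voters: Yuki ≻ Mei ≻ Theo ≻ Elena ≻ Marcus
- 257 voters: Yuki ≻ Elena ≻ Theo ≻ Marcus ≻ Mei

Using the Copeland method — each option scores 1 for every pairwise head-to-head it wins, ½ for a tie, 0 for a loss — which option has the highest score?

Theo

Mei: beats Yuki and Marcus; loses to Elena and Theo → score 2.
Elena: beats Mei and Marcus; loses to Yuki and Theo → score 2.
Yuki: beats Elena and Marcus; loses to Mei and Theo → score 2.
Marcus: loses to Mei, Elena, Yuki, and Theo → score 0.
Theo: beats Mei, Elena, Yuki, and Marcus → score 4.
Theo has the best pairwise record.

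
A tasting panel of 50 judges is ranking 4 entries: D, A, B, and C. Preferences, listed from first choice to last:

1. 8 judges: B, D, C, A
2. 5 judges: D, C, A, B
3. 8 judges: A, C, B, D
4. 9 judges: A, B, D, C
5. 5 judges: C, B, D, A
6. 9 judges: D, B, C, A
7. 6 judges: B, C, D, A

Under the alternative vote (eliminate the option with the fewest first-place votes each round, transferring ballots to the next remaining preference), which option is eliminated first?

Round 1: D 14, A 17, B 14, C 5. Eliminate C.

C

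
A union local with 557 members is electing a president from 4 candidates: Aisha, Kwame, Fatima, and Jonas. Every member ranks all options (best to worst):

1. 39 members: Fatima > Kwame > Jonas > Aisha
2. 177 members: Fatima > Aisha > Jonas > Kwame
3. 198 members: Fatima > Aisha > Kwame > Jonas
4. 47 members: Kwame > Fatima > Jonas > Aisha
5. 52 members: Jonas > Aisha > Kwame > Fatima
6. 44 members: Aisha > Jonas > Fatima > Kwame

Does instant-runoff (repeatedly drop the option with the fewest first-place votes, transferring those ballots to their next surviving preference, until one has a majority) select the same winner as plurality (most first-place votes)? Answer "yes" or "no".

yes

Instant-runoff — R1 Aisha 44, Kwame 47, Fatima 414, Jonas 52 (Fatima winner). Winner: Fatima.
Plurality — first-place votes: Aisha 44, Kwame 47, Fatima 414, Jonas 52. Winner: Fatima.
The two methods agree.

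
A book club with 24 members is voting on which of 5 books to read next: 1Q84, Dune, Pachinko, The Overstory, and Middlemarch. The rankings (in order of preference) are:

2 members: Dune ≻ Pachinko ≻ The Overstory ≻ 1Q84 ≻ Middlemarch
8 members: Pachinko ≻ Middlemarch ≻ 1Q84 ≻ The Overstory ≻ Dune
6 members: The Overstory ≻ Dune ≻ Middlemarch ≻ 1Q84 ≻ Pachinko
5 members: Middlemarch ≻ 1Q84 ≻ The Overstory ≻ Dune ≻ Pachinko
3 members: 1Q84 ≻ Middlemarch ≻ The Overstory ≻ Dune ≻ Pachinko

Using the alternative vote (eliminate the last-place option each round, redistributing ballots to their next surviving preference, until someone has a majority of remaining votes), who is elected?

Middlemarch

Round 1: 1Q84 3, Dune 2, Pachinko 8, The Overstory 6, Middlemarch 5. Eliminate Dune.
Round 2: 1Q84 3, Pachinko 10, The Overstory 6, Middlemarch 5. Eliminate 1Q84.
Round 3: Pachinko 10, The Overstory 6, Middlemarch 8. Eliminate The Overstory.
Round 4: Pachinko 10, Middlemarch 14. Middlemarch has a majority.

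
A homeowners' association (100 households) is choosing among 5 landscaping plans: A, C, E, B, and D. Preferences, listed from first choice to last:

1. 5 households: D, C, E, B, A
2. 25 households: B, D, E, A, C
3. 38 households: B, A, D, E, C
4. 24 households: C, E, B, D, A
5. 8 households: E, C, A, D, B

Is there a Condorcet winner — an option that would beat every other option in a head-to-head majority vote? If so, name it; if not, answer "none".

B

B vs A: 92–8 for B.
B vs C: 63–37 for B.
B vs E: 63–37 for B.
B vs D: 87–13 for B.
B beats every other option head-to-head.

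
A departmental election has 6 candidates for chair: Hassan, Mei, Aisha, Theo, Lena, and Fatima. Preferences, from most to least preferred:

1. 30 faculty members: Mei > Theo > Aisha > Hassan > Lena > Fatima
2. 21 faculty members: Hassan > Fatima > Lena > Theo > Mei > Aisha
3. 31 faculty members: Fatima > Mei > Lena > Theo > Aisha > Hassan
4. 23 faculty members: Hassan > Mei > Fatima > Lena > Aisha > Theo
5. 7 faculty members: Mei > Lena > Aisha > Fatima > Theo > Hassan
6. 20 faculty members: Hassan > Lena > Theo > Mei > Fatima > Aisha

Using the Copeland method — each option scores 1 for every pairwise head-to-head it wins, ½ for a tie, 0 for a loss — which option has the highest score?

Mei

Hassan: beats Lena and Fatima; loses to Mei, Aisha, and Theo → score 2.
Mei: beats Hassan, Aisha, Theo, Lena, and Fatima → score 5.
Aisha: beats Hassan; loses to Mei, Theo, Lena, and Fatima → score 1.
Theo: beats Hassan and Aisha; loses to Mei, Lena, and Fatima → score 2.
Lena: beats Aisha and Theo; loses to Hassan, Mei, and Fatima → score 2.
Fatima: beats Aisha, Theo, and Lena; loses to Hassan and Mei → score 3.
Mei has the best pairwise record.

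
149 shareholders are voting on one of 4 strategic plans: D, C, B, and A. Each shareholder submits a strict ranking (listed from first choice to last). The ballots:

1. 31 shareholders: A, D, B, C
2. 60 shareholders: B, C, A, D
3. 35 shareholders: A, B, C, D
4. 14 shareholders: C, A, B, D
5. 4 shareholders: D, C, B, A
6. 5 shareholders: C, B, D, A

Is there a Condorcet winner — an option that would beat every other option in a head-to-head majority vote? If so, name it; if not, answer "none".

none

Checking pairwise contests:
C beats D 114–35.
B beats C 126–23.
A beats B 80–69.
C beats A 83–66.
Every option loses at least one head-to-head, so there is no Condorcet winner.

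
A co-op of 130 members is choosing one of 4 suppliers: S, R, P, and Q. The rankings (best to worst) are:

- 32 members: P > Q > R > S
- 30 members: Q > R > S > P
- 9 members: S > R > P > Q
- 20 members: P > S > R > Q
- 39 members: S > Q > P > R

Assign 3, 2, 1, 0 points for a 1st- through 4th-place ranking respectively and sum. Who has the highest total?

S: 32·0 + 30·1 + 9·3 + 20·2 + 39·3 = 214
R: 32·1 + 30·2 + 9·2 + 20·1 + 39·0 = 130
P: 32·3 + 30·0 + 9·1 + 20·3 + 39·1 = 204
Q: 32·2 + 30·3 + 9·0 + 20·0 + 39·2 = 232
Q has the highest Borda score (232).

Q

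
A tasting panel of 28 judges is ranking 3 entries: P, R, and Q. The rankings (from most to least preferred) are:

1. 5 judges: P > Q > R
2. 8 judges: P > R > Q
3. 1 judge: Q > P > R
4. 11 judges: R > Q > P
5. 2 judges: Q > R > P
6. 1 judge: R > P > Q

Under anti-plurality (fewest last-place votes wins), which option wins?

Last-place votes: P 13, R 6, Q 9.
R is ranked last by the fewest voters, so R wins.

R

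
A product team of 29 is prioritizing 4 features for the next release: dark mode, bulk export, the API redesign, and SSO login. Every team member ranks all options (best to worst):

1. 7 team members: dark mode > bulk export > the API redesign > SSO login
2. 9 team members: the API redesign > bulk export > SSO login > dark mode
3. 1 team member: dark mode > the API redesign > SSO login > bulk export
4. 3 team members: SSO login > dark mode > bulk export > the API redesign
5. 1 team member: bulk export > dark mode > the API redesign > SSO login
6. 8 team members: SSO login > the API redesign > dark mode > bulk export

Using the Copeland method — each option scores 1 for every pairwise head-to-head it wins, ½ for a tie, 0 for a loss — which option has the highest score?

dark mode: beats bulk export; loses to the API redesign and SSO login → score 1.
bulk export: beats SSO login; loses to dark mode and the API redesign → score 1.
the API redesign: beats dark mode, bulk export, and SSO login → score 3.
SSO login: beats dark mode; loses to bulk export and the API redesign → score 1.
the API redesign has the best pairwise record.

the API redesign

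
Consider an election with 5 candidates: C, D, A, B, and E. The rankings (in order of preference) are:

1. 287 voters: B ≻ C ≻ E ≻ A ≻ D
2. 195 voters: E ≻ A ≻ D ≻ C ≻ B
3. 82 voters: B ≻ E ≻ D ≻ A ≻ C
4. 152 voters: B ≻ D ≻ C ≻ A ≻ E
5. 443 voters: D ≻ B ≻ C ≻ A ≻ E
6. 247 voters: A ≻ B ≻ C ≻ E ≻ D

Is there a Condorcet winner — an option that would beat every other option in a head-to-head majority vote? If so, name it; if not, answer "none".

B vs C: 1211–195 for B.
B vs D: 768–638 for B.
B vs A: 964–442 for B.
B vs E: 1211–195 for B.
B beats every other option head-to-head.

B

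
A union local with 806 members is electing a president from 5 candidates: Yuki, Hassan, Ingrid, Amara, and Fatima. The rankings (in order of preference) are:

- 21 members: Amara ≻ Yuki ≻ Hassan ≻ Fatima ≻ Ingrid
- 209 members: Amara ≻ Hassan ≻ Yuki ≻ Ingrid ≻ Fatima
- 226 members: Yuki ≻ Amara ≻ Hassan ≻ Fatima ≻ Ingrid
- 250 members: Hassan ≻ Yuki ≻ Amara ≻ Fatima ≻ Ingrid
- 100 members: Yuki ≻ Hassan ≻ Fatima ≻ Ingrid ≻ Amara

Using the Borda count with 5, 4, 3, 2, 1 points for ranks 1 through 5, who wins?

Yuki

Yuki: 21·4 + 209·3 + 226·5 + 250·4 + 100·5 = 3341
Hassan: 21·3 + 209·4 + 226·3 + 250·5 + 100·4 = 3227
Ingrid: 21·1 + 209·2 + 226·1 + 250·1 + 100·2 = 1115
Amara: 21·5 + 209·5 + 226·4 + 250·3 + 100·1 = 2904
Fatima: 21·2 + 209·1 + 226·2 + 250·2 + 100·3 = 1503
Yuki has the highest Borda score (3341).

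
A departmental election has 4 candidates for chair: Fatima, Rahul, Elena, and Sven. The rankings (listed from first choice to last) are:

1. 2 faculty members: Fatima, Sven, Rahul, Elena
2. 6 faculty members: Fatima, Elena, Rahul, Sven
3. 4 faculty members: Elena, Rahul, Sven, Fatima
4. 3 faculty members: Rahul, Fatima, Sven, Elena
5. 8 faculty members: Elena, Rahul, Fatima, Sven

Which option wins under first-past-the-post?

First-place votes: Fatima 8, Rahul 3, Elena 12, Sven 0.
Elena has the most first-place votes.

Elena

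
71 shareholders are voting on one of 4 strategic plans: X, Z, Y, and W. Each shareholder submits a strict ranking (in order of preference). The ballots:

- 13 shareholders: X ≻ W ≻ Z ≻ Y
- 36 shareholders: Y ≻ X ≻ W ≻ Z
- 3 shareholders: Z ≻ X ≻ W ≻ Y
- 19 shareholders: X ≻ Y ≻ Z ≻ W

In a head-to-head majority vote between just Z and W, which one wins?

W

Voters preferring Z to W: 22; preferring W to Z: 49.
W wins the head-to-head.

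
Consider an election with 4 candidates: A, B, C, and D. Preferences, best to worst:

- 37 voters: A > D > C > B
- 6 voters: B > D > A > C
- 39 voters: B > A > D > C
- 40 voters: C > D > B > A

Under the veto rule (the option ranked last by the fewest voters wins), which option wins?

Last-place votes: A 40, B 37, C 45, D 0.
D is ranked last by the fewest voters, so D wins.

D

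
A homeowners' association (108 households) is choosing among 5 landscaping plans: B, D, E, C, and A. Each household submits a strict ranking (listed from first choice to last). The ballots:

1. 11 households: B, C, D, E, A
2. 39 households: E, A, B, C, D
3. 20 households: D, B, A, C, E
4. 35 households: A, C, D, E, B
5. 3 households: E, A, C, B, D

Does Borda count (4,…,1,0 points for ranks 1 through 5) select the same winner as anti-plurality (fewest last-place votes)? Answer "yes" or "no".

Borda — scores: B 185, D 172, E 214, C 203, A 306. Winner: A.
Anti-plurality — last-place votes: B 35, D 42, E 20, C 0, A 11. Winner: C.
The two methods disagree.

no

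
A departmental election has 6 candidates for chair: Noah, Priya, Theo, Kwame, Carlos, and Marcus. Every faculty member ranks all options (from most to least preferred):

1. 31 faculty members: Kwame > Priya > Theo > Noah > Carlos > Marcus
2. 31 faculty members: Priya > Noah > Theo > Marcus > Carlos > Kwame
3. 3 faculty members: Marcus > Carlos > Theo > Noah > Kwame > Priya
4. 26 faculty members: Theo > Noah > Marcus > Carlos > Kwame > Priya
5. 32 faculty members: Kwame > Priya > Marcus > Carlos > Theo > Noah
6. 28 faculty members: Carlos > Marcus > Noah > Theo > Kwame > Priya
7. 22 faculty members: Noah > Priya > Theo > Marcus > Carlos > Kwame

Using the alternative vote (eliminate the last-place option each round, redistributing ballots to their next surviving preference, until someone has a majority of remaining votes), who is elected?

Carlos

Round 1: Noah 22, Priya 31, Theo 26, Kwame 63, Carlos 28, Marcus 3. Eliminate Marcus.
Round 2: Noah 22, Priya 31, Theo 26, Kwame 63, Carlos 31. Eliminate Noah.
Round 3: Priya 53, Theo 26, Kwame 63, Carlos 31. Eliminate Theo.
Round 4: Priya 53, Kwame 63, Carlos 57. Eliminate Priya.
Round 5: Kwame 63, Carlos 110. Carlos has a majority.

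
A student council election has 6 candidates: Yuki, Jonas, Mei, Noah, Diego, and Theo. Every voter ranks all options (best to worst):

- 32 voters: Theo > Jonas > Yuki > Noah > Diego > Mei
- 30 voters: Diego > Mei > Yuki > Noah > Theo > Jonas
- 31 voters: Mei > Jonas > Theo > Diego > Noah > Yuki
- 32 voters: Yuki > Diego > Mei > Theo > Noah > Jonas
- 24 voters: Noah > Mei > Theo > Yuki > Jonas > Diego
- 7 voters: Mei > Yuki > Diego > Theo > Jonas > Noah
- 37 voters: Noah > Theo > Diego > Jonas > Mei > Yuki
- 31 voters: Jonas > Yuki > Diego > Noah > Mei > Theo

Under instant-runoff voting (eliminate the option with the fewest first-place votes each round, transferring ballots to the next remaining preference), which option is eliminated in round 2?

Jonas

Round 1: Yuki 32, Jonas 31, Mei 38, Noah 61, Diego 30, Theo 32. Eliminate Diego.
Round 2: Yuki 32, Jonas 31, Mei 68, Noah 61, Theo 32. Eliminate Jonas.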